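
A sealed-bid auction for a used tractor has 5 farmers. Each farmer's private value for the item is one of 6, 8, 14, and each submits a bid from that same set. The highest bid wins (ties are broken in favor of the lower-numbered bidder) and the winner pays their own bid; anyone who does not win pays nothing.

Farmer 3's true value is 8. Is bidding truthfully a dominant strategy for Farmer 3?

Check each profile of the others' bids and compare truth against every alternative bid.
Others bid (6, 6, 6, 6): truth gives 0, best alternative gives 0.
Others bid (6, 6, 6, 8): truth gives 0, best alternative gives 0.
Others bid (6, 6, 6, 14): truth gives 0, best alternative gives 0.
Others bid (6, 6, 8, 6): truth gives 0, best alternative gives 0.
Others bid (6, 6, 8, 8): truth gives 0, best alternative gives 0.
Others bid (6, 6, 8, 14): truth gives 0, best alternative gives 0.
(Remaining 75 profiles checked similarly; truth is weakly best in each.)
In every case the truthful bid is at least as good as any alternative, so it is a dominant strategy.

Yes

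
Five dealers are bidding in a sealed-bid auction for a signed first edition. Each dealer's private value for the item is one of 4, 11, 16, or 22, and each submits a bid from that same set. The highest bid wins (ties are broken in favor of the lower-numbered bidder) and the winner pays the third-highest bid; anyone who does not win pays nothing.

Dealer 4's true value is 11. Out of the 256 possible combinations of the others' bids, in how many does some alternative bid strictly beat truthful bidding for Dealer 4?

Others bid (4, 4, 4, 16): truth gives 0; bid 16 gives 7 > 0. Violating.
Others bid (4, 4, 4, 22): truth gives 0; bid 22 gives 7 > 0. Violating.
Others bid (4, 4, 11, 4): truth gives 0; bid 16 gives 7 > 0. Violating.
Others bid (4, 4, 16, 4): truth gives 0; bid 22 gives 7 > 0. Violating.
Others bid (4, 4, 4, 4): truth gives 7; no alternative beats it.
Others bid (4, 4, 4, 11): truth gives 7; no alternative beats it.
(Checking all 256 profiles: 8 have a profitable deviation, 248 do not.)

8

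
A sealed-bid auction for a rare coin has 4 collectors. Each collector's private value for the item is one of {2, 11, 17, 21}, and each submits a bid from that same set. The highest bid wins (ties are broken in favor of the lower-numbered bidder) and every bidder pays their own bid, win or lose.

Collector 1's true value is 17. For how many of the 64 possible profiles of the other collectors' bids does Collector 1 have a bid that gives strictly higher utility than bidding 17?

45

Others bid (2, 2, 2): truth gives 0; bid 2 gives 15 > 0. Violating.
Others bid (2, 2, 11): truth gives 0; bid 11 gives 6 > 0. Violating.
Others bid (2, 2, 21): truth gives -17; bid 2 gives -2 > -17. Violating.
Others bid (2, 11, 2): truth gives 0; bid 11 gives 6 > 0. Violating.
Others bid (2, 2, 17): truth gives 0; no alternative beats it.
Others bid (2, 11, 17): truth gives 0; no alternative beats it.
(Checking all 64 profiles: 45 have a profitable deviation, 19 do not.)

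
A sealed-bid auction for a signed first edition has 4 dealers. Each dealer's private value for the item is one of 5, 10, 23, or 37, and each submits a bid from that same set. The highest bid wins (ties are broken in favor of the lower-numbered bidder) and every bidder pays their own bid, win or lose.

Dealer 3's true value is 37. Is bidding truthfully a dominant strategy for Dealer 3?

Consider the case where Dealer 1 bids 5, Dealer 2 bids 5 and Dealer 4 bids 5.
Truthful bid 37: wins, pays 37, utility 37 - 37 = 0.
Bid 10 instead: wins, pays 10, utility 37 - 10 = 27.
Since 27 > 0, bidding 10 is strictly better here, so truthful bidding is not dominant.

No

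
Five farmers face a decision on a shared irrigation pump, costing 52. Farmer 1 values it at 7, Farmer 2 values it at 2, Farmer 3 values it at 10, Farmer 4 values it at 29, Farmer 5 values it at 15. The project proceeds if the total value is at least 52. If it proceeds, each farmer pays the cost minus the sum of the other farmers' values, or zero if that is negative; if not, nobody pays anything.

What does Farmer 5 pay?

4

Total value 63 ≥ cost 52, so the project is built.
The other farmers' values sum to 48.
Cost minus that sum is 52 - 48 = 4.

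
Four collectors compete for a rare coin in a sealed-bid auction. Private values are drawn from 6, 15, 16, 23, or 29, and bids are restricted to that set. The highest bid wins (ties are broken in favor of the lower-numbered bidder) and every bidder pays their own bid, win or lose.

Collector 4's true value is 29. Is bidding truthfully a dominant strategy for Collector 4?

Consider the case where Collector 1 bids 6, Collector 2 bids 6 and Collector 3 bids 6.
Truthful bid 29: wins, pays 29, utility 29 - 29 = 0.
Bid 15 instead: wins, pays 15, utility 29 - 15 = 14.
Since 14 > 0, bidding 15 is strictly better here, so truthful bidding is not dominant.

No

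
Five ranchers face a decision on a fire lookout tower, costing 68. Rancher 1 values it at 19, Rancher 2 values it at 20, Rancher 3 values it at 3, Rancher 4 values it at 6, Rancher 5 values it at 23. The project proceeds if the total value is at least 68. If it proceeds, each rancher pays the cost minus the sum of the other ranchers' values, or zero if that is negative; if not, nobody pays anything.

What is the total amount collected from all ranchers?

56

Total value 71 ≥ cost 68, so it is built.
Rancher 1: others sum to 52; max(0, 68 - 52) = 16.
Rancher 2: others sum to 51; max(0, 68 - 51) = 17.
Rancher 3: others sum to 68; max(0, 68 - 68) = 0.
Rancher 4: others sum to 65; max(0, 68 - 65) = 3.
Rancher 5: others sum to 48; max(0, 68 - 48) = 20.
Total collected = 16 + 17 + 0 + 3 + 20 = 56.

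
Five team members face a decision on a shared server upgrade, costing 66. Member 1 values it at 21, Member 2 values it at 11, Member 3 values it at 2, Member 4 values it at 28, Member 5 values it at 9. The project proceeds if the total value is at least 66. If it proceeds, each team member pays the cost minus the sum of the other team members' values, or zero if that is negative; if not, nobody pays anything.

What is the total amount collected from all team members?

49

Total value 71 ≥ cost 66, so it is built.
Member 1: others sum to 50; max(0, 66 - 50) = 16.
Member 2: others sum to 60; max(0, 66 - 60) = 6.
Member 3: others sum to 69; max(0, 66 - 69) = 0.
Member 4: others sum to 43; max(0, 66 - 43) = 23.
Member 5: others sum to 62; max(0, 66 - 62) = 4.
Total collected = 16 + 6 + 0 + 23 + 4 = 49.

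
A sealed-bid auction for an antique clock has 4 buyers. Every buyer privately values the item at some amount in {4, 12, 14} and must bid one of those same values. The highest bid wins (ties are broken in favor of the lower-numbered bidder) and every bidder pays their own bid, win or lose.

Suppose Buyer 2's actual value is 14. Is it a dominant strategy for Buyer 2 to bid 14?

No

Consider the case where Buyer 1 bids 4, Buyer 3 bids 4 and Buyer 4 bids 4.
Truthful bid 14: wins, pays 14, utility 14 - 14 = 0.
Bid 12 instead: wins, pays 12, utility 14 - 12 = 2.
Since 2 > 0, bidding 12 is strictly better here, so truthful bidding is not dominant.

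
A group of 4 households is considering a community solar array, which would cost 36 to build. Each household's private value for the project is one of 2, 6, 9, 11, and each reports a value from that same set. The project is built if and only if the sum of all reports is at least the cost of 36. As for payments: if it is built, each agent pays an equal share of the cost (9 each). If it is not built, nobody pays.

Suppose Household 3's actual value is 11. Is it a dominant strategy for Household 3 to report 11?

Check each profile of the others' reports and compare truth against every alternative report.
Others report (6, 9, 11): truth gives 2, best alternative gives 0.
Others report (6, 11, 9): truth gives 2, best alternative gives 0.
Others report (9, 6, 11): truth gives 2, best alternative gives 0.
Others report (9, 11, 6): truth gives 2, best alternative gives 0.
Others report (11, 6, 9): truth gives 2, best alternative gives 0.
Others report (11, 9, 6): truth gives 2, best alternative gives 0.
(Remaining 58 profiles checked similarly; truth is weakly best in each.)
In every case the truthful report is at least as good as any alternative, so it is a dominant strategy.

Yes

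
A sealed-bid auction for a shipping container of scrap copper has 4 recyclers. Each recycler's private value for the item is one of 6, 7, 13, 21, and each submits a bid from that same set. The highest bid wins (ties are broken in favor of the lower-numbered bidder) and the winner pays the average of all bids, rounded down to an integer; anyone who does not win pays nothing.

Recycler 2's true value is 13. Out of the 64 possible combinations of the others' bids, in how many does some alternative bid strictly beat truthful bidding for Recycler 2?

Others bid (6, 6, 6): truth gives 6; bid 7 gives 7 > 6. Violating.
Others bid (6, 6, 7): truth gives 5; bid 7 gives 7 > 5. Violating.
Others bid (6, 7, 6): truth gives 5; bid 7 gives 7 > 5. Violating.
Others bid (6, 7, 7): truth gives 5; bid 7 gives 7 > 5. Violating.
Others bid (6, 6, 13): truth gives 4; no alternative beats it.
Others bid (6, 6, 21): truth gives 0; no alternative beats it.
(Checking all 64 profiles: 8 have a profitable deviation, 56 do not.)

8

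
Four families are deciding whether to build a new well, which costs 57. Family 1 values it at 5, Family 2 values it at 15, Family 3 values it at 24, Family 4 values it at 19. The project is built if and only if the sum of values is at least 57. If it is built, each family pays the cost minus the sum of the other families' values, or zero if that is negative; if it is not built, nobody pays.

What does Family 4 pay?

Total value 63 ≥ cost 57, so the project is built.
The other families' values sum to 44.
Cost minus that sum is 57 - 44 = 13.

13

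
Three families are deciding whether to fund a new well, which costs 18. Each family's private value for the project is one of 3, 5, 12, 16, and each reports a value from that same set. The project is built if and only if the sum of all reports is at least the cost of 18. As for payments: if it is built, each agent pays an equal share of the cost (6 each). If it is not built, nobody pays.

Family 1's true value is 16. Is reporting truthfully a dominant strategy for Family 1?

Yes

Check each profile of the others' reports and compare truth against every alternative report.
Others report (3, 3): truth gives 10, best alternative gives 10.
Others report (3, 5): truth gives 10, best alternative gives 10.
Others report (3, 12): truth gives 10, best alternative gives 10.
Others report (3, 16): truth gives 10, best alternative gives 10.
Others report (5, 3): truth gives 10, best alternative gives 10.
Others report (5, 5): truth gives 10, best alternative gives 10.
(Remaining 10 profiles checked similarly; truth is weakly best in each.)
In every case the truthful report is at least as good as any alternative, so it is a dominant strategy.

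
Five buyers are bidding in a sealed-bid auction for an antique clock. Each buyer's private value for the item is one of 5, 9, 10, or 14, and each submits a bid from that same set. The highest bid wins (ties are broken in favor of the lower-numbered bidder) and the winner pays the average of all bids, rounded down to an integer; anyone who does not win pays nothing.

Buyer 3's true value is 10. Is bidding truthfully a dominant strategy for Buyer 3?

Consider the case where Buyer 1 bids 5, Buyer 2 bids 5, Buyer 4 bids 5 and Buyer 5 bids 5.
Truthful bid 10: wins, pays 6, utility 10 - 6 = 4.
Bid 9 instead: wins, pays 5, utility 10 - 5 = 5.
Since 5 > 4, bidding 9 is strictly better here, so truthful bidding is not dominant.

No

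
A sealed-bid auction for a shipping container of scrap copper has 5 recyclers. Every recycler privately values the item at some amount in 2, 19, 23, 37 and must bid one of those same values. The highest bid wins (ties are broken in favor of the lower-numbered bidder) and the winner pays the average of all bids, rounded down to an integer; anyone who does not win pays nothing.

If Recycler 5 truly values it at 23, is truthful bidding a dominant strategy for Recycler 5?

Consider the case where Recycler 1 bids 2, Recycler 2 bids 2, Recycler 3 bids 2 and Recycler 4 bids 2.
Truthful bid 23: wins, pays 6, utility 23 - 6 = 17.
Bid 19 instead: wins, pays 5, utility 23 - 5 = 18.
Since 18 > 17, bidding 19 is strictly better here, so truthful bidding is not dominant.

No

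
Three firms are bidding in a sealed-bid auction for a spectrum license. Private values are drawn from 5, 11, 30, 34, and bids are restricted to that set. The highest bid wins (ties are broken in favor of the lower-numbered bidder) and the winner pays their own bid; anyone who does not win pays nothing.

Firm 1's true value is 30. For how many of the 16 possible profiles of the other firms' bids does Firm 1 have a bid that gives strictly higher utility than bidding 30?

4

Others bid (5, 5): truth gives 0; bid 5 gives 25 > 0. Violating.
Others bid (5, 11): truth gives 0; bid 11 gives 19 > 0. Violating.
Others bid (11, 5): truth gives 0; bid 11 gives 19 > 0. Violating.
Others bid (11, 11): truth gives 0; bid 11 gives 19 > 0. Violating.
Others bid (5, 30): truth gives 0; no alternative beats it.
Others bid (5, 34): truth gives 0; no alternative beats it.
(Checking all 16 profiles: 4 have a profitable deviation, 12 do not.)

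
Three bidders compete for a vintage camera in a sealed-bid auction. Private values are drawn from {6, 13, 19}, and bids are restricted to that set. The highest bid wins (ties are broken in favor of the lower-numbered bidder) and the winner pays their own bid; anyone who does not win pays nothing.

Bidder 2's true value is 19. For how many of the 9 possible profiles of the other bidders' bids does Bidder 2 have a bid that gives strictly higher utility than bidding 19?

Others bid (6, 6): truth gives 0; bid 13 gives 6 > 0. Violating.
Others bid (6, 13): truth gives 0; bid 13 gives 6 > 0. Violating.
Others bid (6, 19): truth gives 0; no alternative beats it.
Others bid (13, 6): truth gives 0; no alternative beats it.
(Checking all 9 profiles: 2 have a profitable deviation, 7 do not.)

2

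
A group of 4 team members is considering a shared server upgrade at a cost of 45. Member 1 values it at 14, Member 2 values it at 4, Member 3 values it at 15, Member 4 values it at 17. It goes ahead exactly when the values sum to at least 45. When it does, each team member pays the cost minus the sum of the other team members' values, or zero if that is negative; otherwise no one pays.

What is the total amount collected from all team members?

Total value 50 ≥ cost 45, so it is built.
Member 1: others sum to 36; max(0, 45 - 36) = 9.
Member 2: others sum to 46; max(0, 45 - 46) = 0.
Member 3: others sum to 35; max(0, 45 - 35) = 10.
Member 4: others sum to 33; max(0, 45 - 33) = 12.
Total collected = 9 + 0 + 10 + 12 = 31.

31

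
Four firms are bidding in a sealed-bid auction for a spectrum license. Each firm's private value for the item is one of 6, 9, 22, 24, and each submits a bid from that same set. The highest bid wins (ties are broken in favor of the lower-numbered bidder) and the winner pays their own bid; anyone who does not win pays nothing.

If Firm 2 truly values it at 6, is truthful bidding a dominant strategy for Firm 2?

Yes

Check each profile of the others' bids and compare truth against every alternative bid.
Others bid (6, 6, 6): truth gives 0, best alternative gives -3.
Others bid (6, 6, 9): truth gives 0, best alternative gives -3.
Others bid (6, 9, 6): truth gives 0, best alternative gives -3.
Others bid (6, 9, 9): truth gives 0, best alternative gives -3.
Others bid (6, 6, 22): truth gives 0, best alternative gives 0.
Others bid (6, 6, 24): truth gives 0, best alternative gives 0.
(Remaining 58 profiles checked similarly; truth is weakly best in each.)
In every case the truthful bid is at least as good as any alternative, so it is a dominant strategy.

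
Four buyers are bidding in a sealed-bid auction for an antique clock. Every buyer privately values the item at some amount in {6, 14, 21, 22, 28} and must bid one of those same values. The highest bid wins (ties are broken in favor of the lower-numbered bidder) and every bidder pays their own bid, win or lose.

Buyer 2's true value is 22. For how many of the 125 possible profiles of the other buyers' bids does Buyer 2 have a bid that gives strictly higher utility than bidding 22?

95

Others bid (6, 6, 6): truth gives 0; bid 14 gives 8 > 0. Violating.
Others bid (6, 6, 14): truth gives 0; bid 14 gives 8 > 0. Violating.
Others bid (6, 6, 21): truth gives 0; bid 21 gives 1 > 0. Violating.
Others bid (6, 6, 28): truth gives -22; bid 6 gives -6 > -22. Violating.
Others bid (6, 6, 22): truth gives 0; no alternative beats it.
Others bid (6, 14, 22): truth gives 0; no alternative beats it.
(Checking all 125 profiles: 95 have a profitable deviation, 30 do not.)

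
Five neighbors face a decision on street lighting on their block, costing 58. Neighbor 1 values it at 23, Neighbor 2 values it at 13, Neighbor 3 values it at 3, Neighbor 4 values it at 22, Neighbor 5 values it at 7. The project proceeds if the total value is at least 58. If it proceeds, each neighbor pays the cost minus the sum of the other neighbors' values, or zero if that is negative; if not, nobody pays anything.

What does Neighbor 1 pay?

Total value 68 ≥ cost 58, so the project is built.
The other neighbors' values sum to 45.
Cost minus that sum is 58 - 45 = 13.

13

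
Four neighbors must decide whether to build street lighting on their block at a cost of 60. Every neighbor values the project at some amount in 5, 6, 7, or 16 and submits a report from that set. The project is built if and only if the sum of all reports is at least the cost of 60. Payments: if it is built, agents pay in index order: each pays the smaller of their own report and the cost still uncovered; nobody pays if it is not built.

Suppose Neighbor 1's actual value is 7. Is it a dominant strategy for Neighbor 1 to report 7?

Yes

Check each profile of the others' reports and compare truth against every alternative report.
Others report (5, 5, 5): truth gives 0, best alternative gives 0.
Others report (5, 5, 6): truth gives 0, best alternative gives 0.
Others report (5, 5, 7): truth gives 0, best alternative gives 0.
Others report (5, 5, 16): truth gives 0, best alternative gives 0.
Others report (5, 6, 5): truth gives 0, best alternative gives 0.
Others report (5, 6, 6): truth gives 0, best alternative gives 0.
(Remaining 58 profiles checked similarly; truth is weakly best in each.)
In every case the truthful report is at least as good as any alternative, so it is a dominant strategy.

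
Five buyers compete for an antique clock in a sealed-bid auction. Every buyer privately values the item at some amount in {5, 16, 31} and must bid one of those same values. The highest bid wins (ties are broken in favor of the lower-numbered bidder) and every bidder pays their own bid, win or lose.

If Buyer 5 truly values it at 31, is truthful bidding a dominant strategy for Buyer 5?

Consider the case where Buyer 1 bids 5, Buyer 2 bids 5, Buyer 3 bids 5 and Buyer 4 bids 5.
Truthful bid 31: wins, pays 31, utility 31 - 31 = 0.
Bid 16 instead: wins, pays 16, utility 31 - 16 = 15.
Since 15 > 0, bidding 16 is strictly better here, so truthful bidding is not dominant.

No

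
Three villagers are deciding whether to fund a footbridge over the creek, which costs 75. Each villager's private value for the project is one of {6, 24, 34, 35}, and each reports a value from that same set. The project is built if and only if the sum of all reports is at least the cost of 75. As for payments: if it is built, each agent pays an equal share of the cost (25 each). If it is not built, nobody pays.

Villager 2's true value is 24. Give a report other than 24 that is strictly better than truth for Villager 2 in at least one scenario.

6

Suppose Villager 1 reports 24 and Villager 3 reports 34.
Report 24: project built, pays 25, utility 24 - 25 = -1.
Report 6: project not built, utility 0.
So reporting 6 beats truth here (0 > -1).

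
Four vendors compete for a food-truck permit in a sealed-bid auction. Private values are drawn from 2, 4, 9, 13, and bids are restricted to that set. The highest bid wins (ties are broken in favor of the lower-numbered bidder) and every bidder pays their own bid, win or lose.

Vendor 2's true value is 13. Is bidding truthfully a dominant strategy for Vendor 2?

Consider the case where Vendor 1 bids 2, Vendor 3 bids 2 and Vendor 4 bids 2.
Truthful bid 13: wins, pays 13, utility 13 - 13 = 0.
Bid 4 instead: wins, pays 4, utility 13 - 4 = 9.
Since 9 > 0, bidding 4 is strictly better here, so truthful bidding is not dominant.

No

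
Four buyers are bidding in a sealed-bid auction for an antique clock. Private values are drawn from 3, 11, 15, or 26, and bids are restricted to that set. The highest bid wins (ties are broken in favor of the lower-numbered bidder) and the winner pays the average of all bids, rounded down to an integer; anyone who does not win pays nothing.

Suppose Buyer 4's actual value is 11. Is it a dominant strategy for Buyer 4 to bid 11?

No

Consider the case where Buyer 1 bids 3, Buyer 2 bids 3 and Buyer 3 bids 11.
Truthful bid 11: loses, pays 0, utility 0.
Bid 15 instead: wins, pays 8, utility 11 - 8 = 3.
Since 3 > 0, bidding 15 is strictly better here, so truthful bidding is not dominant.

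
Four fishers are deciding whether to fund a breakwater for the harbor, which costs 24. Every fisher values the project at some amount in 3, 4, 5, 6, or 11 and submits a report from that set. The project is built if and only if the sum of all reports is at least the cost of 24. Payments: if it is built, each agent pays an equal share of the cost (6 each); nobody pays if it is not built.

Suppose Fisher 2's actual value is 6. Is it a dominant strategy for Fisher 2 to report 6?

Check each profile of the others' reports and compare truth against every alternative report.
Others report (3, 3, 3): truth gives 0, best alternative gives 0.
Others report (3, 3, 4): truth gives 0, best alternative gives 0.
Others report (3, 3, 5): truth gives 0, best alternative gives 0.
Others report (3, 3, 6): truth gives 0, best alternative gives 0.
Others report (3, 3, 11): truth gives 0, best alternative gives 0.
Others report (3, 4, 3): truth gives 0, best alternative gives 0.
(Remaining 119 profiles checked similarly; truth is weakly best in each.)
In every case the truthful report is at least as good as any alternative, so it is a dominant strategy.

Yes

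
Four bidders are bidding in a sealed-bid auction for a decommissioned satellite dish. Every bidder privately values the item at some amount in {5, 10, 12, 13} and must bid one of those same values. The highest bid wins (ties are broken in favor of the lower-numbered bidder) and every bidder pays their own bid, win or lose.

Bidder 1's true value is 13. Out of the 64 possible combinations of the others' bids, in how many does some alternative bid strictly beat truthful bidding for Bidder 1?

Others bid (5, 5, 5): truth gives 0; bid 5 gives 8 > 0. Violating.
Others bid (5, 5, 10): truth gives 0; bid 10 gives 3 > 0. Violating.
Others bid (5, 5, 12): truth gives 0; bid 12 gives 1 > 0. Violating.
Others bid (5, 10, 5): truth gives 0; bid 10 gives 3 > 0. Violating.
Others bid (5, 5, 13): truth gives 0; no alternative beats it.
Others bid (5, 10, 13): truth gives 0; no alternative beats it.
(Checking all 64 profiles: 27 have a profitable deviation, 37 do not.)

27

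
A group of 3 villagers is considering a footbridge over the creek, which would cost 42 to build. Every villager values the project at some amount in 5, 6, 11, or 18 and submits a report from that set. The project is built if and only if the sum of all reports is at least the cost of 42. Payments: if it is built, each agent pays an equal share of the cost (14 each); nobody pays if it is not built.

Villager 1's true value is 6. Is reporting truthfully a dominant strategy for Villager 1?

Consider the case where Villager 2 reports 18 and Villager 3 reports 18.
Truthful report 6: project built, pays 14, utility 6 - 14 = -8.
Report 5 instead: project not built, utility 0.
Since 0 > -8, reporting 5 is strictly better here, so truthful reporting is not dominant.

No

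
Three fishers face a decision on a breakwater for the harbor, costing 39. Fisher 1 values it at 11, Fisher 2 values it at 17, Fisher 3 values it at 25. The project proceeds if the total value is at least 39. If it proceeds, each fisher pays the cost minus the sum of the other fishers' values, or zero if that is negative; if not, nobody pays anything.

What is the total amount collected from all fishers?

Total value 53 ≥ cost 39, so it is built.
Fisher 1: others sum to 42; max(0, 39 - 42) = 0.
Fisher 2: others sum to 36; max(0, 39 - 36) = 3.
Fisher 3: others sum to 28; max(0, 39 - 28) = 11.
Total collected = 0 + 3 + 11 = 14.

14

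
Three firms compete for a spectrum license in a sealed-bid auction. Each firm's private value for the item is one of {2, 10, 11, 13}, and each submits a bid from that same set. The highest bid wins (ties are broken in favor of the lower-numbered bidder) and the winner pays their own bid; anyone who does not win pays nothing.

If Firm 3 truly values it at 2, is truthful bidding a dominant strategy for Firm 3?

Check each profile of the others' bids and compare truth against every alternative bid.
Others bid (2, 2): truth gives 0, best alternative gives -8.
Others bid (2, 10): truth gives 0, best alternative gives 0.
Others bid (2, 11): truth gives 0, best alternative gives 0.
Others bid (2, 13): truth gives 0, best alternative gives 0.
Others bid (10, 2): truth gives 0, best alternative gives 0.
Others bid (10, 10): truth gives 0, best alternative gives 0.
(Remaining 10 profiles checked similarly; truth is weakly best in each.)
In every case the truthful bid is at least as good as any alternative, so it is a dominant strategy.

Yes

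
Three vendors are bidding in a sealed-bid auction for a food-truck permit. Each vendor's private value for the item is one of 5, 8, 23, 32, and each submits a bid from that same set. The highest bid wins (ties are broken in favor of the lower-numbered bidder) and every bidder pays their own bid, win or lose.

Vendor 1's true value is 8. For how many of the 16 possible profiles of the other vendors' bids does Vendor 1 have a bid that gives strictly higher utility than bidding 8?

Others bid (5, 5): truth gives 0; bid 5 gives 3 > 0. Violating.
Others bid (5, 23): truth gives -8; bid 5 gives -5 > -8. Violating.
Others bid (5, 32): truth gives -8; bid 5 gives -5 > -8. Violating.
Others bid (8, 23): truth gives -8; bid 5 gives -5 > -8. Violating.
Others bid (5, 8): truth gives 0; no alternative beats it.
Others bid (8, 5): truth gives 0; no alternative beats it.
(Checking all 16 profiles: 13 have a profitable deviation, 3 do not.)

13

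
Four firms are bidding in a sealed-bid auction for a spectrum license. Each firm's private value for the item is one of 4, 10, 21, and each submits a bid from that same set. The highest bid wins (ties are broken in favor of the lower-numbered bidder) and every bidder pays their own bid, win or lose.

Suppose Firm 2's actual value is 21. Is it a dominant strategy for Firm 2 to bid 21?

Consider the case where Firm 1 bids 4, Firm 3 bids 4 and Firm 4 bids 4.
Truthful bid 21: wins, pays 21, utility 21 - 21 = 0.
Bid 10 instead: wins, pays 10, utility 21 - 10 = 11.
Since 11 > 0, bidding 10 is strictly better here, so truthful bidding is not dominant.

No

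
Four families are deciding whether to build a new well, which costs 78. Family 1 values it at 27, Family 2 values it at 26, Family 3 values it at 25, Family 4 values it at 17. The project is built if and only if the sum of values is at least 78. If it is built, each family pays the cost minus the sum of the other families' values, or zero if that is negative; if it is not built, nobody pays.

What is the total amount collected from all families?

Total value 95 ≥ cost 78, so it is built.
Family 1: others sum to 68; max(0, 78 - 68) = 10.
Family 2: others sum to 69; max(0, 78 - 69) = 9.
Family 3: others sum to 70; max(0, 78 - 70) = 8.
Family 4: others sum to 78; max(0, 78 - 78) = 0.
Total collected = 10 + 9 + 8 + 0 = 27.

27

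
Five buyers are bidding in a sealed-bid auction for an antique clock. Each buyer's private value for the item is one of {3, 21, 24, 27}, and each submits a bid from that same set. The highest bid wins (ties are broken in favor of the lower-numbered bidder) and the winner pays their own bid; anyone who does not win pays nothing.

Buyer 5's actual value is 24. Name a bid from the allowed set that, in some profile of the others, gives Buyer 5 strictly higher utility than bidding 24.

Suppose Buyer 1 bids 3, Buyer 2 bids 3, Buyer 3 bids 3 and Buyer 4 bids 3.
Bid 24: wins, pays 24, utility 24 - 24 = 0.
Bid 21: wins, pays 21, utility 24 - 21 = 3.
So bidding 21 beats truth here (3 > 0).

21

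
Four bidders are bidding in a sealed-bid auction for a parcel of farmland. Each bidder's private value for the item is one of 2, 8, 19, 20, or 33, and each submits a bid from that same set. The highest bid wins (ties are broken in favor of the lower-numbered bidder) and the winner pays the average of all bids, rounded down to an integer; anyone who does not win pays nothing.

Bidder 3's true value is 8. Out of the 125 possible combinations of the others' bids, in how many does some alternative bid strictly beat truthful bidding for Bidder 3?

Others bid (2, 8, 2): truth gives 0; bid 19 gives 1 > 0. Violating.
Others bid (8, 2, 2): truth gives 0; bid 19 gives 1 > 0. Violating.
Others bid (2, 2, 2): truth gives 5; no alternative beats it.
Others bid (2, 2, 8): truth gives 3; no alternative beats it.
(Checking all 125 profiles: 2 have a profitable deviation, 123 do not.)

2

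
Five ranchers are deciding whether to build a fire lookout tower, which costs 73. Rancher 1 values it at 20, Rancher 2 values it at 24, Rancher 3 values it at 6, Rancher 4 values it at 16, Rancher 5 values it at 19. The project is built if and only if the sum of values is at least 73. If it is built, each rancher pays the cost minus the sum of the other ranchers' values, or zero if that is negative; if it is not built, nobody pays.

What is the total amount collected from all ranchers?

Total value 85 ≥ cost 73, so it is built.
Rancher 1: others sum to 65; max(0, 73 - 65) = 8.
Rancher 2: others sum to 61; max(0, 73 - 61) = 12.
Rancher 3: others sum to 79; max(0, 73 - 79) = 0.
Rancher 4: others sum to 69; max(0, 73 - 69) = 4.
Rancher 5: others sum to 66; max(0, 73 - 66) = 7.
Total collected = 8 + 12 + 0 + 4 + 7 = 31.

31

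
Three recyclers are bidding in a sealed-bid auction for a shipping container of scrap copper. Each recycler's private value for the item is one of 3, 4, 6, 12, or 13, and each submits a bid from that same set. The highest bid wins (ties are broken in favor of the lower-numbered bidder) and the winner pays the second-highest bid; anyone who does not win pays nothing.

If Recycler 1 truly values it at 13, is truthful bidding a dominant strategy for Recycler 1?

Yes

Check each profile of the others' bids and compare truth against every alternative bid.
Others bid (3, 3): truth gives 10, best alternative gives 10.
Others bid (3, 4): truth gives 9, best alternative gives 9.
Others bid (4, 3): truth gives 9, best alternative gives 9.
Others bid (4, 4): truth gives 9, best alternative gives 9.
Others bid (3, 6): truth gives 7, best alternative gives 7.
Others bid (4, 6): truth gives 7, best alternative gives 7.
(Remaining 19 profiles checked similarly; truth is weakly best in each.)
In every case the truthful bid is at least as good as any alternative, so it is a dominant strategy.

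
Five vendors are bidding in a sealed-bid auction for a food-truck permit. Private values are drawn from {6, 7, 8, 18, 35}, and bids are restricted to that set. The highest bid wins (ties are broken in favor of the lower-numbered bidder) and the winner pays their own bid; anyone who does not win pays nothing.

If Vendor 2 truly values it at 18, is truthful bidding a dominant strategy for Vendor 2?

No

Consider the case where Vendor 1 bids 6, Vendor 3 bids 6, Vendor 4 bids 6 and Vendor 5 bids 6.
Truthful bid 18: wins, pays 18, utility 18 - 18 = 0.
Bid 7 instead: wins, pays 7, utility 18 - 7 = 11.
Since 11 > 0, bidding 7 is strictly better here, so truthful bidding is not dominant.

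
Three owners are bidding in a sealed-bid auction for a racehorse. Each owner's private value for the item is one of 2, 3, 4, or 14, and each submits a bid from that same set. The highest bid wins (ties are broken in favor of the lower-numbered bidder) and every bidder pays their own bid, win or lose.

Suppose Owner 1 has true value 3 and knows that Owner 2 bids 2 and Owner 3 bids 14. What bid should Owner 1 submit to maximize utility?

Bid 2: loses but pays 2, utility -2.
Bid 3: loses but pays 3, utility -3.
Bid 4: loses but pays 4, utility -4.
Bid 14: wins, pays 14, utility 3 - 14 = -11.
The best choice is 2 with utility -2.

2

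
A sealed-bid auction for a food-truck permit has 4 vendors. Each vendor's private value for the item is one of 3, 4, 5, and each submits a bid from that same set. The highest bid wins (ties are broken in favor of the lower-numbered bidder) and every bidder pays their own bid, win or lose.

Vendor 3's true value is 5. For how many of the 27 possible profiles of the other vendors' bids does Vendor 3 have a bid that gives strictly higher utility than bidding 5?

Others bid (3, 3, 3): truth gives 0; bid 4 gives 1 > 0. Violating.
Others bid (3, 3, 4): truth gives 0; bid 4 gives 1 > 0. Violating.
Others bid (3, 5, 3): truth gives -5; bid 3 gives -3 > -5. Violating.
Others bid (3, 5, 4): truth gives -5; bid 3 gives -3 > -5. Violating.
Others bid (3, 3, 5): truth gives 0; no alternative beats it.
Others bid (3, 4, 3): truth gives 0; no alternative beats it.
(Checking all 27 profiles: 17 have a profitable deviation, 10 do not.)

17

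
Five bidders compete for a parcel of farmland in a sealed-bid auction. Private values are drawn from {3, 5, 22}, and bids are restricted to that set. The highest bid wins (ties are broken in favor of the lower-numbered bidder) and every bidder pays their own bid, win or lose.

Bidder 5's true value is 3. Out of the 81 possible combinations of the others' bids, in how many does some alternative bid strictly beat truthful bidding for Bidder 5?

1

Others bid (3, 3, 3, 3): truth gives -3; bid 5 gives -2 > -3. Violating.
Others bid (3, 3, 3, 5): truth gives -3; no alternative beats it.
Others bid (3, 3, 3, 22): truth gives -3; no alternative beats it.
(Checking all 81 profiles: 1 has a profitable deviation, 80 do not.)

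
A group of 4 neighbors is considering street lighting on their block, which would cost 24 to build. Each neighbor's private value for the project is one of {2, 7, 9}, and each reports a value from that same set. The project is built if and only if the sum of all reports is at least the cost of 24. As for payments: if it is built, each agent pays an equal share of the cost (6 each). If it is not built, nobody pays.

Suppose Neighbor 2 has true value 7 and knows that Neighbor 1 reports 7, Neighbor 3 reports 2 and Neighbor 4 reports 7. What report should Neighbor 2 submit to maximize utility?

Report 2: project not built, utility 0.
Report 7: project not built, utility 0.
Report 9: project built, pays 6, utility 7 - 6 = 1.
The best choice is 9 with utility 1.

9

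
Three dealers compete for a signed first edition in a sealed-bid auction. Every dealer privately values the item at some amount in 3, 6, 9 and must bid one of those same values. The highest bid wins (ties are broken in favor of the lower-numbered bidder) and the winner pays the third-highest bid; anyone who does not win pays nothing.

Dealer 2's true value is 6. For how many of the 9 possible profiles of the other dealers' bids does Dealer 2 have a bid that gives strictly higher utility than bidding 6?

Others bid (3, 9): truth gives 0; bid 9 gives 3 > 0. Violating.
Others bid (6, 3): truth gives 0; bid 9 gives 3 > 0. Violating.
Others bid (3, 3): truth gives 3; no alternative beats it.
Others bid (3, 6): truth gives 3; no alternative beats it.
(Checking all 9 profiles: 2 have a profitable deviation, 7 do not.)

2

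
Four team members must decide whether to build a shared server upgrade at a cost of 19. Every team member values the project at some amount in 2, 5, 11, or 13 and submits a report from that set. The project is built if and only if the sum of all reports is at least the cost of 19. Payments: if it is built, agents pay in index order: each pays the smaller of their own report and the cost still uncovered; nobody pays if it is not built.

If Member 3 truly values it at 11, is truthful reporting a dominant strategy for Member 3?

No

Consider the case where Member 1 reports 2, Member 2 reports 2 and Member 4 reports 11.
Truthful report 11: project built, pays 11, utility 11 - 11 = 0.
Report 5 instead: project built, pays 5, utility 11 - 5 = 6.
Since 6 > 0, reporting 5 is strictly better here, so truthful reporting is not dominant.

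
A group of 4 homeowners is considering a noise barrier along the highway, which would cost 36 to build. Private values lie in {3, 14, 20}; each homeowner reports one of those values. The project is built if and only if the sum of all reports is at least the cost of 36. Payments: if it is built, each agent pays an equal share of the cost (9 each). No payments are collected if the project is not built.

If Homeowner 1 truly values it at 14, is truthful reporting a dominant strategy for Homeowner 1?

No

Consider the case where Homeowner 2 reports 3, Homeowner 3 reports 3 and Homeowner 4 reports 14.
Truthful report 14: project not built, utility 0.
Report 20 instead: project built, pays 9, utility 14 - 9 = 5.
Since 5 > 0, reporting 20 is strictly better here, so truthful reporting is not dominant.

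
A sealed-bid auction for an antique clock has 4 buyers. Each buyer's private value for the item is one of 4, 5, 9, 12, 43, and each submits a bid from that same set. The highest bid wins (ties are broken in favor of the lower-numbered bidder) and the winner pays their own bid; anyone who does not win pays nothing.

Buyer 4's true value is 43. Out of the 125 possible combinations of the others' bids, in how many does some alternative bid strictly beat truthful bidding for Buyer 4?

27

Others bid (4, 4, 4): truth gives 0; bid 5 gives 38 > 0. Violating.
Others bid (4, 4, 5): truth gives 0; bid 9 gives 34 > 0. Violating.
Others bid (4, 4, 9): truth gives 0; bid 12 gives 31 > 0. Violating.
Others bid (4, 5, 4): truth gives 0; bid 9 gives 34 > 0. Violating.
Others bid (4, 4, 12): truth gives 0; no alternative beats it.
Others bid (4, 4, 43): truth gives 0; no alternative beats it.
(Checking all 125 profiles: 27 have a profitable deviation, 98 do not.)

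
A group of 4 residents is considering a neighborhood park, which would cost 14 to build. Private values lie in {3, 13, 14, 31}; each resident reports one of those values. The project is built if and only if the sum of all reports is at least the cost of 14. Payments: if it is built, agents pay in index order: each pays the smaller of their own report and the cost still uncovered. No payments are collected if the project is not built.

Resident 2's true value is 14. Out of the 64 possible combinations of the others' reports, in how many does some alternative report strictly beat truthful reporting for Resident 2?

Others report (3, 3, 13): truth gives 3; report 3 gives 11 > 3. Violating.
Others report (3, 3, 14): truth gives 3; report 3 gives 11 > 3. Violating.
Others report (3, 3, 31): truth gives 3; report 3 gives 11 > 3. Violating.
Others report (3, 13, 3): truth gives 3; report 3 gives 11 > 3. Violating.
Others report (3, 3, 3): truth gives 3; no alternative beats it.
Others report (13, 3, 3): truth gives 13; no alternative beats it.
(Checking all 64 profiles: 15 have a profitable deviation, 49 do not.)

15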